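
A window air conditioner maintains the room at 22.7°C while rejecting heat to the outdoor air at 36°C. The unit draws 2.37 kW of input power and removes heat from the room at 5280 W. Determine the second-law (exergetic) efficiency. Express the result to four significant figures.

0.1002

Converting, Q̇_C = 5280 W = 5.280 kW, so COP_actual = Q̇_C/Ẇ = 5.280/2.370 = 2.228.
In absolute terms T_C = 295.85 K and T_H = 309.15 K, so ΔT = 13.30 K.
COP_Carnot = T_C/ΔT = 295.85/13.30 = 22.24.
η_II = COP_actual/COP_Carnot = 2.228/22.24 = 0.1002.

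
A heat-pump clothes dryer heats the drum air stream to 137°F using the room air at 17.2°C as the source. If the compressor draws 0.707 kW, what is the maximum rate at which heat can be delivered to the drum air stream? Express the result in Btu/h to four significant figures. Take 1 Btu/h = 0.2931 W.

19440 Btu/h

In absolute terms T_C = 290.35 K and T_H = 331.48 K, so ΔT = 41.13 K.
COP_Carnot = T_H/ΔT = 331.48/41.13 = 8.059.
Q̇_max = COP_Carnot × Ẇ = 8.059 × 0.7070 kW = 5.698 kW = 19440 Btu/h.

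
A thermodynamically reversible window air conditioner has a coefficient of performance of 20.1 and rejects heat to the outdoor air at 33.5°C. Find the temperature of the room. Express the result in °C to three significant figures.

For a Carnot refrigerator COP_R = T_C/(T_H − T_C), so T_C = COP·T_H/(1 + COP).
With T_H = 306.65 K, T_C = 20.1 × 306.65/21.10 = 292.12 K.
Converting, 292.12 K = 18.97°C.

19.0 °C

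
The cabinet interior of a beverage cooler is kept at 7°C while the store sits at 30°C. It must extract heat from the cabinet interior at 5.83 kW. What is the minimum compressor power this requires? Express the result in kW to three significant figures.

0.479 kW

In absolute terms T_C = 280.15 K and T_H = 303.15 K, so ΔT = 23.00 K.
COP_Carnot = T_C/ΔT = 280.15/23.00 = 12.18.
Ẇ_min = Q̇/COP_Carnot = 5.830/12.18 = 0.4786 kW.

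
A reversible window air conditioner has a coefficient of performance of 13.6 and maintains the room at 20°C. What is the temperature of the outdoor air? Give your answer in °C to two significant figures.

42 °C

COP_R = T_C/(T_H − T_C) gives T_H − T_C = T_C/COP.
With T_C = 293.15 K, T_H = 293.15 × (1 + 1/13.6) = 314.71 K.
Converting, 314.71 K = 41.56°C.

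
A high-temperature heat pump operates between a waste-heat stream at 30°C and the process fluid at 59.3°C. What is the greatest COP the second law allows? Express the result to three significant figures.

In absolute terms T_C = 303.15 K and T_H = 332.45 K, so ΔT = 29.30 K.
For a reversible cycle, COP_Carnot = T_H/ΔT = 332.45/29.30 = 11.35.

11.3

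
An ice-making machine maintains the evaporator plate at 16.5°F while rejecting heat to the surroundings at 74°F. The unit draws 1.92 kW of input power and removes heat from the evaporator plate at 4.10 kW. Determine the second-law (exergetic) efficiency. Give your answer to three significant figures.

COP_actual = Q̇_C/Ẇ = 4.100/1.920 = 2.135.
In absolute terms T_C = 264.54 K and T_H = 296.48 K, so ΔT = 31.94 K.
COP_Carnot = T_C/ΔT = 264.54/31.94 = 8.281.
η_II = COP_actual/COP_Carnot = 2.135/8.281 = 0.2579.

0.258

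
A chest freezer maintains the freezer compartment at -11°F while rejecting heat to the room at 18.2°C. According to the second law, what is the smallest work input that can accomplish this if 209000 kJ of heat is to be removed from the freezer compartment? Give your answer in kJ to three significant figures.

In absolute terms T_C = 249.26 K and T_H = 291.35 K, so ΔT = 42.09 K.
The reversible limit is COP_R = T_C/ΔT = 5.922, so W_min = Q_C/COP = Q_C·ΔT/T_C.
W_min = 209000 × 42.09/249.26 = 35290 kJ.

35300 kJ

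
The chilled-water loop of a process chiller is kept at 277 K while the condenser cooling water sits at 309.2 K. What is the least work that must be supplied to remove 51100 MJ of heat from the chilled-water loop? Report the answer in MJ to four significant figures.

The reservoir spacing is ΔT = 309.2 − 277 = 32.20 K.
The reversible limit is COP_R = T_C/ΔT = 8.602, so W_min = Q_C/COP = Q_C·ΔT/T_C.
W_min = 51100 × 32.20/277.00 = 5940 MJ.

5940 MJ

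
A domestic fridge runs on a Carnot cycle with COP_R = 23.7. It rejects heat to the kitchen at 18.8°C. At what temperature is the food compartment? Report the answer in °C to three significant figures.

6.98 °C

For a Carnot refrigerator COP_R = T_C/(T_H − T_C), so T_C = COP·T_H/(1 + COP).
With T_H = 291.95 K, T_C = 23.7 × 291.95/24.70 = 280.13 K.
Converting, 280.13 K = 6.98°C.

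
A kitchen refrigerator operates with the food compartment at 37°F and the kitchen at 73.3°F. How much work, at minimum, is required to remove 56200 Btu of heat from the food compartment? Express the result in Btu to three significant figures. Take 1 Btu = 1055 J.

In absolute terms T_C = 275.93 K and T_H = 296.09 K, so ΔT = 20.17 K.
The reversible limit is COP_R = T_C/ΔT = 13.68, so W_min = Q_C/COP = Q_C·ΔT/T_C.
W_min = 56200 × 20.17/275.93 = 4107 Btu.

4110 Btu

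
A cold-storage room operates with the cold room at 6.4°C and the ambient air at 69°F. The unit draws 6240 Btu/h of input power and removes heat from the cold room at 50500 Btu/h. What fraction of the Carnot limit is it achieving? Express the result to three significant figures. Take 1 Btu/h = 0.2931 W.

0.410

COP_actual = Q̇_C/Ẇ = 50500/6240 = 8.093.
In absolute terms T_C = 279.55 K and T_H = 293.71 K, so ΔT = 14.16 K.
COP_Carnot = T_C/ΔT = 279.55/14.16 = 19.75.
η_II = COP_actual/COP_Carnot = 8.093/19.75 = 0.4098.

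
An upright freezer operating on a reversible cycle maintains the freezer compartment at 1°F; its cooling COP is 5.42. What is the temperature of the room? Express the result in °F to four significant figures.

85.99 °F

COP_R = T_C/(T_H − T_C) gives T_H − T_C = T_C/COP.
With T_C = 255.93 K, T_H = 255.93 × (1 + 1/5.42) = 303.15 K.
Converting, 303.15 K = 85.99°F.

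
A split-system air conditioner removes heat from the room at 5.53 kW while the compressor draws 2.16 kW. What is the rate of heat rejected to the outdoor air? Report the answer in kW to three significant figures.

For a cyclic device the first law requires Q̇_H = Q̇_C + Ẇ.
Q̇_H = Q̇_C + Ẇ = 7.690 kW.

7.69 kW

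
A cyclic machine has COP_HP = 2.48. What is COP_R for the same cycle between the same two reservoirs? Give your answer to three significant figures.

Since Q_H = Q_C + W for any cycle, COP_R = Q_C/W = Q_H/W − 1.
COP_R = 2.48 − 1 = 1.48.

1.48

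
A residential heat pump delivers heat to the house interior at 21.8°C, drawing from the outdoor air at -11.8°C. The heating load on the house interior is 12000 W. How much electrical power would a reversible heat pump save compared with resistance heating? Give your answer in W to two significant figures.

11000 W

In absolute terms T_C = 261.35 K and T_H = 294.95 K, so ΔT = 33.60 K.
COP_Carnot = T_H/ΔT = 294.95/33.60 = 8.778.
Resistance heating needs Ẇ_res = Q̇_H = 12000 W; the reversible heat pump needs only Ẇ_hp = Q̇_H/COP = 1367 W.
Saving = 12000 − 1367 = 10630 W.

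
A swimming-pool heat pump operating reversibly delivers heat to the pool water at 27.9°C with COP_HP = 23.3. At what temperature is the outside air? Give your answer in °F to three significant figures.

COP_HP = T_H/(T_H − T_C) gives T_H − T_C = T_H/COP.
With T_H = 301.05 K, T_C = 301.05 × (1 − 1/23.3) = 288.13 K.
Converting, 288.13 K = 58.96°F.

59.0 °F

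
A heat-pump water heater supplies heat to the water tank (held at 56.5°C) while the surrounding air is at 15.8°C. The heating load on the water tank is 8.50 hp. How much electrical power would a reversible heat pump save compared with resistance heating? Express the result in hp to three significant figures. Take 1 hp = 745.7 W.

7.45 hp

In absolute terms T_C = 288.95 K and T_H = 329.65 K, so ΔT = 40.70 K.
COP_Carnot = T_H/ΔT = 329.65/40.70 = 8.100.
Resistance heating needs Ẇ_res = Q̇_H = 8.500 hp; the reversible heat pump needs only Ẇ_hp = Q̇_H/COP = 1.049 hp.
Saving = 8.500 − 1.049 = 7.451 hp.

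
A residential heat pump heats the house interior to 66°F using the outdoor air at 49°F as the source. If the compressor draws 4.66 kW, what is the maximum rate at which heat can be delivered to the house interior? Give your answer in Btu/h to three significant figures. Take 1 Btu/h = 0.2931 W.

In absolute terms T_C = 282.59 K and T_H = 292.04 K, so ΔT = 9.444 K.
COP_Carnot = T_H/ΔT = 292.04/9.444 = 30.92.
Q̇_max = COP_Carnot × Ẇ = 30.92 × 4.660 kW = 144.1 kW = 491600 Btu/h.

492000 Btu/h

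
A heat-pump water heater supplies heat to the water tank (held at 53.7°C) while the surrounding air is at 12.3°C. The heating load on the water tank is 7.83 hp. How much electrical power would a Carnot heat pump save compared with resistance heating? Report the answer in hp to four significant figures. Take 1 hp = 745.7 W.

In absolute terms T_C = 285.45 K and T_H = 326.85 K, so ΔT = 41.40 K.
COP_Carnot = T_H/ΔT = 326.85/41.40 = 7.895.
Resistance heating needs Ẇ_res = Q̇_H = 7.830 hp; the reversible heat pump needs only Ẇ_hp = Q̇_H/COP = 0.9918 hp.
Saving = 7.830 − 0.9918 = 6.838 hp.

6.838 hp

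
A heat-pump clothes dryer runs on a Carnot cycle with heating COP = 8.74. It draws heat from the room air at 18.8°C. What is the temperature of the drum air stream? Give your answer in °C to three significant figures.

COP_HP = T_H/(T_H − T_C) rearranges to T_H = COP·T_C/(COP − 1).
With T_C = 291.95 K, T_H = 8.74 × 291.95/7.740 = 329.67 K.
Converting, 329.67 K = 56.52°C.

56.5 °C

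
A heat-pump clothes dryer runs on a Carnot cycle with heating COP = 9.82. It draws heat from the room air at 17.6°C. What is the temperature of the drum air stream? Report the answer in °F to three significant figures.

COP_HP = T_H/(T_H − T_C) rearranges to T_H = COP·T_C/(COP − 1).
With T_C = 290.75 K, T_H = 9.82 × 290.75/8.820 = 323.71 K.
Converting, 323.71 K = 123.02°F.

123 °F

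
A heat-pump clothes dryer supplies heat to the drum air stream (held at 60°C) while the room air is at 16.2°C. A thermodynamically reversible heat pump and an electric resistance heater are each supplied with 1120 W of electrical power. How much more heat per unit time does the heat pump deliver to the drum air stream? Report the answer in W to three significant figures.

7400 W

In absolute terms T_C = 289.35 K and T_H = 333.15 K, so ΔT = 43.80 K.
COP_Carnot = T_H/ΔT = 333.15/43.80 = 7.606.
The heat pump delivers Q̇_H = COP × Ẇ = 8519 W; the resistance heater delivers Ẇ = 1120 W.
Extra = (COP − 1)·Ẇ = 7399 W.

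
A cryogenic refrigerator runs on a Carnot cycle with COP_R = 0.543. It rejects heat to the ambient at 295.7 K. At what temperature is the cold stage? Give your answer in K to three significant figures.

104 K

For a Carnot refrigerator COP_R = T_C/(T_H − T_C), so T_C = COP·T_H/(1 + COP).
With T_H = 295.70 K, T_C = 0.543 × 295.70/1.543 = 104.06 K.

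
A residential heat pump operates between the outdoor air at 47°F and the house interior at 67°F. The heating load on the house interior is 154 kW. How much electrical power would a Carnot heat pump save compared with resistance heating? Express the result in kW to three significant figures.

In absolute terms T_C = 281.48 K and T_H = 292.59 K, so ΔT = 11.11 K.
COP_Carnot = T_H/ΔT = 292.59/11.11 = 26.33.
Resistance heating needs Ẇ_res = Q̇_H = 154.0 kW; the reversible heat pump needs only Ẇ_hp = Q̇_H/COP = 5.848 kW.
Saving = 154.0 − 5.848 = 148.2 kW.

148 kW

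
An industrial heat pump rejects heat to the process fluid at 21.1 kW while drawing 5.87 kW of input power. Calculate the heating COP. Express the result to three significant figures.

The first law gives Q̇_H = Q̇_C + Ẇ, so the three rates are Q̇_C = 15.23, Q̇_H = 21.10, Ẇ = 5.870 kW.
COP_HP = Q̇_H/Ẇ = 21.10/5.870 = 3.595.

3.59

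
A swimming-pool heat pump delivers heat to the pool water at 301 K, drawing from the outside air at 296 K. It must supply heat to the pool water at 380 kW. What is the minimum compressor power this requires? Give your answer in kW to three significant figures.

The reservoir spacing is ΔT = 301 − 296 = 5.000 K.
COP_Carnot = T_H/ΔT = 301.00/5.000 = 60.20.
Ẇ_min = Q̇/COP_Carnot = 380.0/60.20 = 6.312 kW.

6.31 kW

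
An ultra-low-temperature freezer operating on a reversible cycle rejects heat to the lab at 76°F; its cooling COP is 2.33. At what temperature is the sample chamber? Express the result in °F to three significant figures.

-84.9 °F

For a Carnot refrigerator COP_R = T_C/(T_H − T_C), so T_C = COP·T_H/(1 + COP).
With T_H = 297.59 K, T_C = 2.33 × 297.59/3.330 = 208.23 K.
Converting, 208.23 K = -84.86°F.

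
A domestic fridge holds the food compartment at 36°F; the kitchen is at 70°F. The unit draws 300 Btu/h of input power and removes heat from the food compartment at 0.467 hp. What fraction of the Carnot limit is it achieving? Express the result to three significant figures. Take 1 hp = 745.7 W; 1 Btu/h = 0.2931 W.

0.272

Converting, Q̇_C = 0.4670 hp = 1188 Btu/h, so COP_actual = Q̇_C/Ẇ = 1188/300.0 = 3.960.
In absolute terms T_C = 275.37 K and T_H = 294.26 K, so ΔT = 18.89 K.
COP_Carnot = T_C/ΔT = 275.37/18.89 = 14.58.
η_II = COP_actual/COP_Carnot = 3.960/14.58 = 0.2717.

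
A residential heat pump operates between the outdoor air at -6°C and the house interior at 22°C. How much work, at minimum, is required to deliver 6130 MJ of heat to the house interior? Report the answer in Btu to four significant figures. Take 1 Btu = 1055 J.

In absolute terms T_C = 267.15 K and T_H = 295.15 K, so ΔT = 28.00 K.
The reversible limit is COP_HP = T_H/ΔT = 10.54, so W_min = Q_H/COP = Q_H·ΔT/T_H.
W_min = 6130 × 28.00/295.15 = 581.5 MJ = 551200 Btu.

551200 Btu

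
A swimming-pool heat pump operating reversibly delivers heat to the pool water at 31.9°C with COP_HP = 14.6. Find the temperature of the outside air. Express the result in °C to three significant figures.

11.0 °C

COP_HP = T_H/(T_H − T_C) gives T_H − T_C = T_H/COP.
With T_H = 305.05 K, T_C = 305.05 × (1 − 1/14.6) = 284.16 K.
Converting, 284.16 K = 11.01°C.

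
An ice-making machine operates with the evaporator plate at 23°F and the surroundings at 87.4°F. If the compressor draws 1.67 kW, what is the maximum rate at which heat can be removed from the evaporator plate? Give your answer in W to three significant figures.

In absolute terms T_C = 268.15 K and T_H = 303.93 K, so ΔT = 35.78 K.
COP_Carnot = T_C/ΔT = 268.15/35.78 = 7.495.
Q̇_max = COP_Carnot × Ẇ = 7.495 × 1.670 kW = 12.52 kW = 12520 W.

12500 W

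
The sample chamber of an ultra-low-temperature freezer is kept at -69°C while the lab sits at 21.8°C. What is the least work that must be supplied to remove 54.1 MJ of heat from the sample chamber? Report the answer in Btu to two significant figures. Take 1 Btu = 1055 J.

In absolute terms T_C = 204.15 K and T_H = 294.95 K, so ΔT = 90.80 K.
The reversible limit is COP_R = T_C/ΔT = 2.248, so W_min = Q_C/COP = Q_C·ΔT/T_C.
W_min = 54.10 × 90.80/204.15 = 24.06 MJ = 22810 Btu.

23000 Btu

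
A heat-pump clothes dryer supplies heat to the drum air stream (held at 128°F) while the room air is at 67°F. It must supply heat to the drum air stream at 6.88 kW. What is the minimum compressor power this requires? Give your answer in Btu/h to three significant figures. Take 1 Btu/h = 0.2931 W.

2440 Btu/h

In absolute terms T_C = 292.59 K and T_H = 326.48 K, so ΔT = 33.89 K.
COP_Carnot = T_H/ΔT = 326.48/33.89 = 9.634.
Ẇ_min = Q̇/COP_Carnot = 6.880/9.634 = 0.7141 kW = 2437 Btu/h.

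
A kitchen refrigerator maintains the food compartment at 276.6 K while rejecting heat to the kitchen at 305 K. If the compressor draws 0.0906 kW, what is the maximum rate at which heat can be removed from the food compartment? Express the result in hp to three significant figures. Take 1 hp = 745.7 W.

The reservoir spacing is ΔT = 305 − 276.6 = 28.40 K.
COP_Carnot = T_C/ΔT = 276.60/28.40 = 9.739.
Q̇_max = COP_Carnot × Ẇ = 9.739 × 0.09060 kW = 0.8824 kW = 1.183 hp.

1.18 hp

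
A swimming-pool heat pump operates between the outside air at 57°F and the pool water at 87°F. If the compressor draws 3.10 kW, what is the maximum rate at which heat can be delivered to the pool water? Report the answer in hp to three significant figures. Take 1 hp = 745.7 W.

75.8 hp

In absolute terms T_C = 287.04 K and T_H = 303.71 K, so ΔT = 16.67 K.
COP_Carnot = T_H/ΔT = 303.71/16.67 = 18.22.
Q̇_max = COP_Carnot × Ẇ = 18.22 × 3.100 kW = 56.49 kW = 75.75 hp.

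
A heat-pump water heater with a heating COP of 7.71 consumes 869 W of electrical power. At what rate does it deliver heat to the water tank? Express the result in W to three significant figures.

Q̇_H = COP_HP × Ẇ = 7.71 × 869.0 = 6700 W.

6700 W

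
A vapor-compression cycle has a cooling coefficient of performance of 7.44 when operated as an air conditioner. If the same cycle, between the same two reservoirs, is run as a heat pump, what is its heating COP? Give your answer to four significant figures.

The first law on one cycle gives Q_H = Q_C + W, so Q_H/W = Q_C/W + 1.
COP_HP = COP_R + 1 = 7.44 + 1 = 8.44.

8.440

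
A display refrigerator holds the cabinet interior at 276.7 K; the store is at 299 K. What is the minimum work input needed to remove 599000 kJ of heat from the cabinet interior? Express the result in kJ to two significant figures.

The reservoir spacing is ΔT = 299 − 276.7 = 22.30 K.
The reversible limit is COP_R = T_C/ΔT = 12.41, so W_min = Q_C/COP = Q_C·ΔT/T_C.
W_min = 599000 × 22.30/276.70 = 48280 kJ.

48000 kJ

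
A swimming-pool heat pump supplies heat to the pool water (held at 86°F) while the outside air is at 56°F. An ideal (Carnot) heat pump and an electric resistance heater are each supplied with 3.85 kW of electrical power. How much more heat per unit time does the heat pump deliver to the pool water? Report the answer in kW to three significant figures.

In absolute terms T_C = 286.48 K and T_H = 303.15 K, so ΔT = 16.67 K.
COP_Carnot = T_H/ΔT = 303.15/16.67 = 18.19.
The heat pump delivers Q̇_H = COP × Ẇ = 70.03 kW; the resistance heater delivers Ẇ = 3.850 kW.
Extra = (COP − 1)·Ẇ = 66.18 kW.

66.2 kW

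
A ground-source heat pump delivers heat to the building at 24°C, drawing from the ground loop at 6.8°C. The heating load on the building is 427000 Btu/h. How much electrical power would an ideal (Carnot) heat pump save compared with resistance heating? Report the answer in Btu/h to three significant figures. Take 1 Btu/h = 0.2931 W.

402000 Btu/h

In absolute terms T_C = 279.95 K and T_H = 297.15 K, so ΔT = 17.20 K.
COP_Carnot = T_H/ΔT = 297.15/17.20 = 17.28.
Resistance heating needs Ẇ_res = Q̇_H = 427000 Btu/h; the reversible heat pump needs only Ẇ_hp = Q̇_H/COP = 24720 Btu/h.
Saving = 427000 − 24720 = 402300 Btu/h.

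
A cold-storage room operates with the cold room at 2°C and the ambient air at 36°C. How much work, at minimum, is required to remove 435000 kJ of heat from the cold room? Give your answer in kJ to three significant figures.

53800 kJ

In absolute terms T_C = 275.15 K and T_H = 309.15 K, so ΔT = 34.00 K.
The reversible limit is COP_R = T_C/ΔT = 8.093, so W_min = Q_C/COP = Q_C·ΔT/T_C.
W_min = 435000 × 34.00/275.15 = 53750 kJ.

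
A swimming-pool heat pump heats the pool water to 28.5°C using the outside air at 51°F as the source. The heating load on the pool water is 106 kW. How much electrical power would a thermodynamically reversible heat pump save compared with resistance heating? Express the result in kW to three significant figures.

In absolute terms T_C = 283.71 K and T_H = 301.65 K, so ΔT = 17.94 K.
COP_Carnot = T_H/ΔT = 301.65/17.94 = 16.81.
Resistance heating needs Ẇ_res = Q̇_H = 106.0 kW; the reversible heat pump needs only Ẇ_hp = Q̇_H/COP = 6.306 kW.
Saving = 106.0 − 6.306 = 99.69 kW.

99.7 kW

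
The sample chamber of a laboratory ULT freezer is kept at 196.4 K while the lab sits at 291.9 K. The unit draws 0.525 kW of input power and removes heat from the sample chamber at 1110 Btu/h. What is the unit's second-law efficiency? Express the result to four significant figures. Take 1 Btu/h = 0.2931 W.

0.3013

Converting, Q̇_C = 1110 Btu/h = 0.3253 kW, so COP_actual = Q̇_C/Ẇ = 0.3253/0.5250 = 0.6197.
The reservoir spacing is ΔT = 291.9 − 196.4 = 95.50 K.
COP_Carnot = T_C/ΔT = 196.40/95.50 = 2.057.
η_II = COP_actual/COP_Carnot = 0.6197/2.057 = 0.3013.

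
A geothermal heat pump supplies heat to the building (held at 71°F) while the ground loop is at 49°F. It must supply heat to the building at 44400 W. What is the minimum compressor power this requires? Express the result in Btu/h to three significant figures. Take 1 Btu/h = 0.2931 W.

In absolute terms T_C = 282.59 K and T_H = 294.82 K, so ΔT = 12.22 K.
COP_Carnot = T_H/ΔT = 294.82/12.22 = 24.12.
Ẇ_min = Q̇/COP_Carnot = 44400/24.12 = 1841 W = 6280 Btu/h.

6280 Btu/h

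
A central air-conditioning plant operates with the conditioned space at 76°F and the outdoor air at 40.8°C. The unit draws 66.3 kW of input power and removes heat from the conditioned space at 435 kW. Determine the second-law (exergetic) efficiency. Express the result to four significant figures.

COP_actual = Q̇_C/Ẇ = 435.0/66.30 = 6.561.
In absolute terms T_C = 297.59 K and T_H = 313.95 K, so ΔT = 16.36 K.
COP_Carnot = T_C/ΔT = 297.59/16.36 = 18.20.
η_II = COP_actual/COP_Carnot = 6.561/18.20 = 0.3606.

0.3606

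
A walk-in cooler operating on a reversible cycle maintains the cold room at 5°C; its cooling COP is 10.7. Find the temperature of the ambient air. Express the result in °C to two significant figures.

31 °C

COP_R = T_C/(T_H − T_C) gives T_H − T_C = T_C/COP.
With T_C = 278.15 K, T_H = 278.15 × (1 + 1/10.7) = 304.15 K.
Converting, 304.15 K = 31.00°C.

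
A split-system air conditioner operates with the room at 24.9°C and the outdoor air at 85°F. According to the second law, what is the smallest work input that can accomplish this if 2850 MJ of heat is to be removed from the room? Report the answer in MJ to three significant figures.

In absolute terms T_C = 298.05 K and T_H = 302.59 K, so ΔT = 4.544 K.
The reversible limit is COP_R = T_C/ΔT = 65.59, so W_min = Q_C/COP = Q_C·ΔT/T_C.
W_min = 2850 × 4.544/298.05 = 43.45 MJ.

43.5 MJ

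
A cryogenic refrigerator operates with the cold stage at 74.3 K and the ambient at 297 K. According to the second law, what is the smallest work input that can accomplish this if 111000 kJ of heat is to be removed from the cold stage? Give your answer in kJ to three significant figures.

The reservoir spacing is ΔT = 297 − 74.3 = 222.7 K.
The reversible limit is COP_R = T_C/ΔT = 0.3336, so W_min = Q_C/COP = Q_C·ΔT/T_C.
W_min = 111000 × 222.7/74.30 = 332700 kJ.

333000 kJ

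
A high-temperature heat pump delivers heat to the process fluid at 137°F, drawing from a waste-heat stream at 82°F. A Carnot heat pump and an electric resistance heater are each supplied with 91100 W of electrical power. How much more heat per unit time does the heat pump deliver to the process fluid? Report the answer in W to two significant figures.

In absolute terms T_C = 300.93 K and T_H = 331.48 K, so ΔT = 30.56 K.
COP_Carnot = T_H/ΔT = 331.48/30.56 = 10.85.
The heat pump delivers Q̇_H = COP × Ẇ = 988300 W; the resistance heater delivers Ẇ = 91100 W.
Extra = (COP − 1)·Ẇ = 897200 W.

900000 W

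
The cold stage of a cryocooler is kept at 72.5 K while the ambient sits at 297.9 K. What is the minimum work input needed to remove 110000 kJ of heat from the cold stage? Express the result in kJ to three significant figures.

342000 kJ

The reservoir spacing is ΔT = 297.9 − 72.5 = 225.4 K.
The reversible limit is COP_R = T_C/ΔT = 0.3217, so W_min = Q_C/COP = Q_C·ΔT/T_C.
W_min = 110000 × 225.4/72.50 = 342000 kJ.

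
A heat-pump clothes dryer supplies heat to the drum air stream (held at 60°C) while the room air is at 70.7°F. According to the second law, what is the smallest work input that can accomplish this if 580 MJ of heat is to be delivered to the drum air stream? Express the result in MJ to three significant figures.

67.0 MJ

In absolute terms T_C = 294.65 K and T_H = 333.15 K, so ΔT = 38.50 K.
The reversible limit is COP_HP = T_H/ΔT = 8.653, so W_min = Q_H/COP = Q_H·ΔT/T_H.
W_min = 580.0 × 38.50/333.15 = 67.03 MJ.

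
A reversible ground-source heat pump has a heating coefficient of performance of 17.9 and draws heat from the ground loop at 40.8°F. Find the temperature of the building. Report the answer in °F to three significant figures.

COP_HP = T_H/(T_H − T_C) rearranges to T_H = COP·T_C/(COP − 1).
With T_C = 278.04 K, T_H = 17.9 × 278.04/16.90 = 294.49 K.
Converting, 294.49 K = 70.41°F.

70.4 °F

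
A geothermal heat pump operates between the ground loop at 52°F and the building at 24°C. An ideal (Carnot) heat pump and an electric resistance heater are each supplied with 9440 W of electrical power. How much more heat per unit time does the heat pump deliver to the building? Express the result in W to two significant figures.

In absolute terms T_C = 284.26 K and T_H = 297.15 K, so ΔT = 12.89 K.
COP_Carnot = T_H/ΔT = 297.15/12.89 = 23.05.
The heat pump delivers Q̇_H = COP × Ẇ = 217600 W; the resistance heater delivers Ẇ = 9440 W.
Extra = (COP − 1)·Ẇ = 208200 W.

210000 W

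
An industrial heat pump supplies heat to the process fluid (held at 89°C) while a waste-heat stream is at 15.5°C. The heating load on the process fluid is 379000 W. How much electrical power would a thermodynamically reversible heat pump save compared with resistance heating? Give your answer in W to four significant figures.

In absolute terms T_C = 288.65 K and T_H = 362.15 K, so ΔT = 73.50 K.
COP_Carnot = T_H/ΔT = 362.15/73.50 = 4.927.
Resistance heating needs Ẇ_res = Q̇_H = 379000 W; the reversible heat pump needs only Ẇ_hp = Q̇_H/COP = 76920 W.
Saving = 379000 − 76920 = 302100 W.

302100 W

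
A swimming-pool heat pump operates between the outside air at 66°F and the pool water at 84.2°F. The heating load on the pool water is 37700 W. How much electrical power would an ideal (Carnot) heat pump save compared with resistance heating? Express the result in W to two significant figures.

In absolute terms T_C = 292.04 K and T_H = 302.15 K, so ΔT = 10.11 K.
COP_Carnot = T_H/ΔT = 302.15/10.11 = 29.88.
Resistance heating needs Ẇ_res = Q̇_H = 37700 W; the reversible heat pump needs only Ẇ_hp = Q̇_H/COP = 1262 W.
Saving = 37700 − 1262 = 36440 W.

36000 W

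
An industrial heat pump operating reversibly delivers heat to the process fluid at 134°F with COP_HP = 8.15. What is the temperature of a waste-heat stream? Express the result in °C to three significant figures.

16.2 °C

COP_HP = T_H/(T_H − T_C) gives T_H − T_C = T_H/COP.
With T_H = 329.82 K, T_C = 329.82 × (1 − 1/8.15) = 289.35 K.
Converting, 289.35 K = 16.20°C.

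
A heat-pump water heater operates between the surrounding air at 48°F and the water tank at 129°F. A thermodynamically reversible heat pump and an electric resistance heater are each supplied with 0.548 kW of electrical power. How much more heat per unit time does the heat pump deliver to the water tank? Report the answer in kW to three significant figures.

3.43 kW

In absolute terms T_C = 282.04 K and T_H = 327.04 K, so ΔT = 45.00 K.
COP_Carnot = T_H/ΔT = 327.04/45.00 = 7.268.
The heat pump delivers Q̇_H = COP × Ẇ = 3.983 kW; the resistance heater delivers Ẇ = 0.5480 kW.
Extra = (COP − 1)·Ẇ = 3.435 kW.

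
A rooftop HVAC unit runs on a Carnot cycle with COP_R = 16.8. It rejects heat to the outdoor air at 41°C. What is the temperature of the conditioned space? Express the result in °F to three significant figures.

74.0 °F

For a Carnot refrigerator COP_R = T_C/(T_H − T_C), so T_C = COP·T_H/(1 + COP).
With T_H = 314.15 K, T_C = 16.8 × 314.15/17.80 = 296.50 K.
Converting, 296.50 K = 74.03°F.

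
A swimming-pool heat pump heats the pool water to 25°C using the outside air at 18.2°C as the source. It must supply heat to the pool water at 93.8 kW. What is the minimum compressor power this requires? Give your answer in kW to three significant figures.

In absolute terms T_C = 291.35 K and T_H = 298.15 K, so ΔT = 6.800 K.
COP_Carnot = T_H/ΔT = 298.15/6.800 = 43.85.
Ẇ_min = Q̇/COP_Carnot = 93.80/43.85 = 2.139 kW.

2.14 kW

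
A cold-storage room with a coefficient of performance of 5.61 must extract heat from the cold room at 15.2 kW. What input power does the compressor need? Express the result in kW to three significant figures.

Ẇ = Q̇_C/COP = 15.20/5.61 = 2.709 kW.

2.71 kW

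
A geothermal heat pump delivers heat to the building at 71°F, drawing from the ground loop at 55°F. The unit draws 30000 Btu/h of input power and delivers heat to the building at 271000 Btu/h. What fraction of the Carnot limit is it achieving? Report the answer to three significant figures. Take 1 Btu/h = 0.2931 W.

0.272

COP_actual = Q̇_H/Ẇ = 271000/30000 = 9.033.
In absolute terms T_C = 285.93 K and T_H = 294.82 K, so ΔT = 8.889 K.
COP_Carnot = T_H/ΔT = 294.82/8.889 = 33.17.
η_II = COP_actual/COP_Carnot = 9.033/33.17 = 0.2724.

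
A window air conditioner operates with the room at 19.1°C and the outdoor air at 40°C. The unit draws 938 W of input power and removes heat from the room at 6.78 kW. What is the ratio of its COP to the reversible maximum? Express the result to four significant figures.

Converting, Q̇_C = 6.780 kW = 6780 W, so COP_actual = Q̇_C/Ẇ = 6780/938.0 = 7.228.
In absolute terms T_C = 292.25 K and T_H = 313.15 K, so ΔT = 20.90 K.
COP_Carnot = T_C/ΔT = 292.25/20.90 = 13.98.
η_II = COP_actual/COP_Carnot = 7.228/13.98 = 0.5169.

0.5169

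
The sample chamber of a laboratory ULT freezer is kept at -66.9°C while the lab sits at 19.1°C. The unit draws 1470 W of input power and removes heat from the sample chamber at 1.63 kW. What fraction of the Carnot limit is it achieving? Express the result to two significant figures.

Converting, Q̇_C = 1.630 kW = 1630 W, so COP_actual = Q̇_C/Ẇ = 1630/1470 = 1.109.
In absolute terms T_C = 206.25 K and T_H = 292.25 K, so ΔT = 86.00 K.
COP_Carnot = T_C/ΔT = 206.25/86.00 = 2.398.
η_II = COP_actual/COP_Carnot = 1.109/2.398 = 0.4624.

0.46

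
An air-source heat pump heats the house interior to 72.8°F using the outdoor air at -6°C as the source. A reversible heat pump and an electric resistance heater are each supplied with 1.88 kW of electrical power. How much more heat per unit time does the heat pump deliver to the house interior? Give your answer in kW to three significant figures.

In absolute terms T_C = 267.15 K and T_H = 295.82 K, so ΔT = 28.67 K.
COP_Carnot = T_H/ΔT = 295.82/28.67 = 10.32.
The heat pump delivers Q̇_H = COP × Ẇ = 19.40 kW; the resistance heater delivers Ẇ = 1.880 kW.
Extra = (COP − 1)·Ẇ = 17.52 kW.

17.5 kW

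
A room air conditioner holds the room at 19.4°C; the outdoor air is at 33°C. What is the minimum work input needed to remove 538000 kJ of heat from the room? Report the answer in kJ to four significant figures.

25010 kJ

In absolute terms T_C = 292.55 K and T_H = 306.15 K, so ΔT = 13.60 K.
The reversible limit is COP_R = T_C/ΔT = 21.51, so W_min = Q_C/COP = Q_C·ΔT/T_C.
W_min = 538000 × 13.60/292.55 = 25010 kJ.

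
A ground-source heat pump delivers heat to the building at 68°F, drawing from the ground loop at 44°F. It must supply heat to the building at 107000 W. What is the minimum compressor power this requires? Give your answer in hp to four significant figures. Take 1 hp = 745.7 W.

In absolute terms T_C = 279.82 K and T_H = 293.15 K, so ΔT = 13.33 K.
COP_Carnot = T_H/ΔT = 293.15/13.33 = 21.99.
Ẇ_min = Q̇/COP_Carnot = 107000/21.99 = 4867 W = 6.526 hp.

6.526 hp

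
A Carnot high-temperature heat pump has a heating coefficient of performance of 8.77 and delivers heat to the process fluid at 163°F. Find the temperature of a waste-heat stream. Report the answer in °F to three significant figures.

COP_HP = T_H/(T_H − T_C) gives T_H − T_C = T_H/COP.
With T_H = 345.93 K, T_C = 345.93 × (1 − 1/8.77) = 306.48 K.
Converting, 306.48 K = 92.00°F.

92.0 °F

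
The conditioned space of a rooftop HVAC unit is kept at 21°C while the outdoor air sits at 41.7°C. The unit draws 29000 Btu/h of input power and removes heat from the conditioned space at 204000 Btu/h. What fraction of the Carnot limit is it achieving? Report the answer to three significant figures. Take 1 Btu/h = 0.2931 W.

0.495

COP_actual = Q̇_C/Ẇ = 204000/29000 = 7.034.
In absolute terms T_C = 294.15 K and T_H = 314.85 K, so ΔT = 20.70 K.
COP_Carnot = T_C/ΔT = 294.15/20.70 = 14.21.
η_II = COP_actual/COP_Carnot = 7.034/14.21 = 0.4950.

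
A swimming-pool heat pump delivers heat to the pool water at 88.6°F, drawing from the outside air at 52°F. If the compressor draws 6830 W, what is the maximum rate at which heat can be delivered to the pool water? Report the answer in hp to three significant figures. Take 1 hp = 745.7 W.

In absolute terms T_C = 284.26 K and T_H = 304.59 K, so ΔT = 20.33 K.
COP_Carnot = T_H/ΔT = 304.59/20.33 = 14.98.
Q̇_max = COP_Carnot × Ẇ = 14.98 × 6830 W = 102300 W = 137.2 hp.

137 hp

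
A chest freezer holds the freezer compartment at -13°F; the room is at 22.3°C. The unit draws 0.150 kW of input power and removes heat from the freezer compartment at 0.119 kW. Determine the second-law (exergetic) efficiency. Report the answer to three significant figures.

COP_actual = Q̇_C/Ẇ = 0.1190/0.1500 = 0.7933.
In absolute terms T_C = 248.15 K and T_H = 295.45 K, so ΔT = 47.30 K.
COP_Carnot = T_C/ΔT = 248.15/47.30 = 5.246.
η_II = COP_actual/COP_Carnot = 0.7933/5.246 = 0.1512.

0.151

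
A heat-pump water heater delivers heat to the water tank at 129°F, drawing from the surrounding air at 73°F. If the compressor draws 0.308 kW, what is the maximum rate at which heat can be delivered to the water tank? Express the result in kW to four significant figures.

3.238 kW

In absolute terms T_C = 295.93 K and T_H = 327.04 K, so ΔT = 31.11 K.
COP_Carnot = T_H/ΔT = 327.04/31.11 = 10.51.
Q̇_max = COP_Carnot × Ẇ = 10.51 × 0.3080 kW = 3.238 kW.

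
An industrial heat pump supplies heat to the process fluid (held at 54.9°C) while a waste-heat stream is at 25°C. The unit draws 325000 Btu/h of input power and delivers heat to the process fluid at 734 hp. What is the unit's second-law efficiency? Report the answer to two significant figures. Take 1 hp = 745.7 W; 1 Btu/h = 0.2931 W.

Converting, Q̇_H = 734.0 hp = 1867000 Btu/h, so COP_actual = Q̇_H/Ẇ = 1867000/325000 = 5.746.
In absolute terms T_C = 298.15 K and T_H = 328.05 K, so ΔT = 29.90 K.
COP_Carnot = T_H/ΔT = 328.05/29.90 = 10.97.
η_II = COP_actual/COP_Carnot = 5.746/10.97 = 0.5237.

0.52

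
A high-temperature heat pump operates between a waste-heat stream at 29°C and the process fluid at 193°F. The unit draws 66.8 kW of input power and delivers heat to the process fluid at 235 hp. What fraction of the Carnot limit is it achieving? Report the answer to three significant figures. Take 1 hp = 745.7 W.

0.437

Converting, Q̇_H = 235.0 hp = 175.2 kW, so COP_actual = Q̇_H/Ẇ = 175.2/66.80 = 2.623.
In absolute terms T_C = 302.15 K and T_H = 362.59 K, so ΔT = 60.44 K.
COP_Carnot = T_H/ΔT = 362.59/60.44 = 5.999.
η_II = COP_actual/COP_Carnot = 2.623/5.999 = 0.4373.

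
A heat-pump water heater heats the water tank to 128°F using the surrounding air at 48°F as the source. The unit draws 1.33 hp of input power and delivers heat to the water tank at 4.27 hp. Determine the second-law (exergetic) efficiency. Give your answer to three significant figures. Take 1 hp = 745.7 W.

0.437

COP_actual = Q̇_H/Ẇ = 4.270/1.330 = 3.211.
In absolute terms T_C = 282.04 K and T_H = 326.48 K, so ΔT = 44.44 K.
COP_Carnot = T_H/ΔT = 326.48/44.44 = 7.346.
η_II = COP_actual/COP_Carnot = 3.211/7.346 = 0.4371.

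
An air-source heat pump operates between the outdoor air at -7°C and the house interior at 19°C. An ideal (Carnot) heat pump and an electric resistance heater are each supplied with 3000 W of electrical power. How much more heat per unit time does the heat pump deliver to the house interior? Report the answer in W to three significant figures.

30700 W

In absolute terms T_C = 266.15 K and T_H = 292.15 K, so ΔT = 26.00 K.
COP_Carnot = T_H/ΔT = 292.15/26.00 = 11.24.
The heat pump delivers Q̇_H = COP × Ẇ = 33710 W; the resistance heater delivers Ẇ = 3000 W.
Extra = (COP − 1)·Ẇ = 30710 W.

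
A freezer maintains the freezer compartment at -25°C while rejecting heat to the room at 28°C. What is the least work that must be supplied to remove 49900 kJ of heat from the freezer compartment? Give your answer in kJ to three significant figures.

In absolute terms T_C = 248.15 K and T_H = 301.15 K, so ΔT = 53.00 K.
The reversible limit is COP_R = T_C/ΔT = 4.682, so W_min = Q_C/COP = Q_C·ΔT/T_C.
W_min = 49900 × 53.00/248.15 = 10660 kJ.

10700 kJ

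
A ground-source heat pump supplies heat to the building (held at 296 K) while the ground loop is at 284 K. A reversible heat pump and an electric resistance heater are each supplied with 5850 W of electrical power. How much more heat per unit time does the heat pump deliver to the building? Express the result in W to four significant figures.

138500 W

The reservoir spacing is ΔT = 296 − 284 = 12.00 K.
COP_Carnot = T_H/ΔT = 296.00/12.00 = 24.67.
The heat pump delivers Q̇_H = COP × Ẇ = 144300 W; the resistance heater delivers Ẇ = 5850 W.
Extra = (COP − 1)·Ẇ = 138500 W.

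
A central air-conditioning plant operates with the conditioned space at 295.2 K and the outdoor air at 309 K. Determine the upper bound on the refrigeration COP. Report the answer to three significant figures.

21.4

The reservoir spacing is ΔT = 309 − 295.2 = 13.80 K.
For a reversible cycle, COP_Carnot = T_C/ΔT = 295.20/13.80 = 21.39.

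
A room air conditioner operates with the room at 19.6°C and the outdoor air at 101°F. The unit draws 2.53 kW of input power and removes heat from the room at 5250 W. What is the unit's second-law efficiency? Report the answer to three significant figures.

0.133

Converting, Q̇_C = 5250 W = 5.250 kW, so COP_actual = Q̇_C/Ẇ = 5.250/2.530 = 2.075.
In absolute terms T_C = 292.75 K and T_H = 311.48 K, so ΔT = 18.73 K.
COP_Carnot = T_C/ΔT = 292.75/18.73 = 15.63.
η_II = COP_actual/COP_Carnot = 2.075/15.63 = 0.1328.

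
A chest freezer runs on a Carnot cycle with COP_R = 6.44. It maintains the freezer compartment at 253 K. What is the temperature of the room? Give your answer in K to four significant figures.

COP_R = T_C/(T_H − T_C) gives T_H − T_C = T_C/COP.
With T_C = 253.00 K, T_H = 253.00 × (1 + 1/6.44) = 292.29 K.

292.3 K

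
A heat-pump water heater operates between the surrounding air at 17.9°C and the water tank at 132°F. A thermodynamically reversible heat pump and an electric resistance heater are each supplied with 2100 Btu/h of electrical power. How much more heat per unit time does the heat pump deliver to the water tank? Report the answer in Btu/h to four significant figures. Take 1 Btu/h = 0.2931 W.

16230 Btu/h

In absolute terms T_C = 291.05 K and T_H = 328.71 K, so ΔT = 37.66 K.
COP_Carnot = T_H/ΔT = 328.71/37.66 = 8.729.
The heat pump delivers Q̇_H = COP × Ẇ = 18330 Btu/h; the resistance heater delivers Ẇ = 2100 Btu/h.
Extra = (COP − 1)·Ẇ = 16230 Btu/h.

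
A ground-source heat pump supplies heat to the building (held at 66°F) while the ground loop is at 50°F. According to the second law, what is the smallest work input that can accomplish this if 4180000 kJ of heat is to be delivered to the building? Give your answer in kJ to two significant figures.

In absolute terms T_C = 283.15 K and T_H = 292.04 K, so ΔT = 8.889 K.
The reversible limit is COP_HP = T_H/ΔT = 32.85, so W_min = Q_H/COP = Q_H·ΔT/T_H.
W_min = 4180000 × 8.889/292.04 = 127200 kJ.

130000 kJ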